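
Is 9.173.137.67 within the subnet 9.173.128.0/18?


Subnet network: 9.173.128.0
Test IP AND mask: 9.173.128.0
Yes, 9.173.137.67 is in 9.173.128.0/18


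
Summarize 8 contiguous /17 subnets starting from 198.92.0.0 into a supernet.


Original prefix: /17
Number of subnets: 8 = 2^3
New prefix = 17 - 3 = 14
Supernet: 198.92.0.0/14


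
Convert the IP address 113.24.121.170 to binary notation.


113 = 01110001
24 = 00011000
121 = 01111001
170 = 10101010
Binary: 01110001.00011000.01111001.10101010


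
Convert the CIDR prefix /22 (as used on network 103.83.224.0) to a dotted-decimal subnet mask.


/22 means 22 network bits, 10 host bits
Binary: 11111111111111111111110000000000
Mask: 255.255.252.0


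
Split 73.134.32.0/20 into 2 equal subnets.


New prefix = 20 + 1 = 21
Each subnet has 2048 addresses
  73.134.32.0/21
  73.134.40.0/21
Subnets: 73.134.32.0/21, 73.134.40.0/21


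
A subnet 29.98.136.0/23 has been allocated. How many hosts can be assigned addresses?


Host bits = 32 - 23 = 9
Total addresses = 2^9 = 512
Usable = total - 2 (network and broadcast)
Usable hosts: 510


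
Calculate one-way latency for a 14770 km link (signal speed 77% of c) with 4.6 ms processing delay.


Speed = 0.77 * 3e5 km/s = 231000 km/s
Propagation delay = 14770 / 231000 = 0.0639 s = 63.9394 ms
Processing delay = 4.6 ms
Total one-way latency = 68.5394 ms


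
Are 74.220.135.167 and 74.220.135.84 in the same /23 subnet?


Mask: 255.255.254.0
74.220.135.167 AND mask = 74.220.134.0
74.220.135.84 AND mask = 74.220.134.0
Yes, same subnet (74.220.134.0)


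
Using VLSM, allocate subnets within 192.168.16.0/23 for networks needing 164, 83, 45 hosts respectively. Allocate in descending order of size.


164 hosts -> /24 (254 usable): 192.168.16.0/24
83 hosts -> /25 (126 usable): 192.168.17.0/25
45 hosts -> /26 (62 usable): 192.168.17.128/26
Allocation: 192.168.16.0/24 (164 hosts, 254 usable); 192.168.17.0/25 (83 hosts, 126 usable); 192.168.17.128/26 (45 hosts, 62 usable)


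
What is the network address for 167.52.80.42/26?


IP:   10100111.00110100.01010000.00101010
Mask: 11111111.11111111.11111111.11000000
AND operation:
Net:  10100111.00110100.01010000.00000000
Network: 167.52.80.0/26


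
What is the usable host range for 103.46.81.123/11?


Network: 103.32.0.0
Broadcast: 103.63.255.255
First usable = network + 1
Last usable = broadcast - 1
Range: 103.32.0.1 to 103.63.255.254


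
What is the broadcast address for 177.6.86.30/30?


Network: 177.6.86.28/30
Host bits = 2
Set all host bits to 1:
Broadcast: 177.6.86.31


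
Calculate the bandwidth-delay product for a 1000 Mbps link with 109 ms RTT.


BDP = bandwidth * RTT
= 1000 Mbps * 109 ms
= 1000 * 1e6 * 109 / 1000 bits
= 109000000 bits
= 13625000 bytes
= 13305.6641 KB
BDP = 109000000 bits (13625000 bytes)


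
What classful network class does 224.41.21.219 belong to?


First octet: 224
Binary: 11100000
1110xxxx -> Class D (224-239)
Class D (multicast), default mask N/A


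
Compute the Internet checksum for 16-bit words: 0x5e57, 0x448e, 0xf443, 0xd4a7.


Sum all words (with carry folding):
+ 0x5e57 = 0x5e57
+ 0x448e = 0xa2e5
+ 0xf443 = 0x9729
+ 0xd4a7 = 0x6bd1
One's complement: ~0x6bd1
Checksum = 0x942e


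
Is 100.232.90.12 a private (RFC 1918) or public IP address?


RFC 1918 private ranges:
  10.0.0.0/8 (10.0.0.0 - 10.255.255.255)
  172.16.0.0/12 (172.16.0.0 - 172.31.255.255)
  192.168.0.0/16 (192.168.0.0 - 192.168.255.255)
Public (not in any RFC 1918 range)


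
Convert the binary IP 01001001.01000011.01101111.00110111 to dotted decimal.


01001001 = 73
01000011 = 67
01101111 = 111
00110111 = 55
IP: 73.67.111.55


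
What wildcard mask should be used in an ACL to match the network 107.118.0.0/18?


Subnet mask: 255.255.192.0
Wildcard = 255.255.255.255 - subnet mask
255 - 255 = 0
255 - 255 = 0
255 - 192 = 63
255 - 0 = 255
Wildcard: 0.0.63.255


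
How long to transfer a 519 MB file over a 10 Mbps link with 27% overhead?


Effective throughput = 10 * (1 - 27/100) = 7.3 Mbps
File size in Mb = 519 * 8 = 4152 Mb
Time = 4152 / 7.3
Time = 568.7671 seconds


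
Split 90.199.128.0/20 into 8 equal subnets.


New prefix = 20 + 3 = 23
Each subnet has 512 addresses
  90.199.128.0/23
  90.199.130.0/23
  90.199.132.0/23
  90.199.134.0/23
  90.199.136.0/23
  90.199.138.0/23
  90.199.140.0/23
  90.199.142.0/23
Subnets: 90.199.128.0/23, 90.199.130.0/23, 90.199.132.0/23, 90.199.134.0/23, 90.199.136.0/23, 90.199.138.0/23, 90.199.140.0/23, 90.199.142.0/23


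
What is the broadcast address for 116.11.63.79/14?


Network: 116.8.0.0/14
Host bits = 18
Set all host bits to 1:
Broadcast: 116.11.255.255


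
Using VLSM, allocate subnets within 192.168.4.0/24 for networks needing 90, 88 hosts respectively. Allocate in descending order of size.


90 hosts -> /25 (126 usable): 192.168.4.0/25
88 hosts -> /25 (126 usable): 192.168.4.128/25
Allocation: 192.168.4.0/25 (90 hosts, 126 usable); 192.168.4.128/25 (88 hosts, 126 usable)


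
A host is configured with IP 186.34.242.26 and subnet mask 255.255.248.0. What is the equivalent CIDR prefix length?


Binary: 11111111.11111111.11111000.00000000
Count leading 1s
Prefix: /21


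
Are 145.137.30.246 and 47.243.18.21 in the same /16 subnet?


Mask: 255.255.0.0
145.137.30.246 AND mask = 145.137.0.0
47.243.18.21 AND mask = 47.243.0.0
No, different subnets (145.137.0.0 vs 47.243.0.0)


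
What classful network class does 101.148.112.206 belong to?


First octet: 101
Binary: 01100101
0xxxxxxx -> Class A (1-126)
Class A, default mask 255.0.0.0 (/8)


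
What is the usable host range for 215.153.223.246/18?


Network: 215.153.192.0
Broadcast: 215.153.255.255
First usable = network + 1
Last usable = broadcast - 1
Range: 215.153.192.1 to 215.153.255.254


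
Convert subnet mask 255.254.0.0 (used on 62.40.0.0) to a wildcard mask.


Subnet mask: 255.254.0.0
Wildcard = 255.255.255.255 - subnet mask
255 - 255 = 0
255 - 254 = 1
255 - 0 = 255
255 - 0 = 255
Wildcard: 0.1.255.255


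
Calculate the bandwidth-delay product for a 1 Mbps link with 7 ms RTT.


BDP = bandwidth * RTT
= 1 Mbps * 7 ms
= 1 * 1e6 * 7 / 1000 bits
= 7000 bits
= 875 bytes
BDP = 7000 bits (875 bytes)


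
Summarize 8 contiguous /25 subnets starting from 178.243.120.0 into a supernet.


Original prefix: /25
Number of subnets: 8 = 2^3
New prefix = 25 - 3 = 22
Supernet: 178.243.120.0/22


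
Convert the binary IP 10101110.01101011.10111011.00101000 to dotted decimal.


10101110 = 174
01101011 = 107
10111011 = 187
00101000 = 40
IP: 174.107.187.40


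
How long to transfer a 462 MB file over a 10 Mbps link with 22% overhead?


Effective throughput = 10 * (1 - 22/100) = 7.8 Mbps
File size in Mb = 462 * 8 = 3696 Mb
Time = 3696 / 7.8
Time = 473.8462 seconds


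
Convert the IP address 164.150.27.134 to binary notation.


164 = 10100100
150 = 10010110
27 = 00011011
134 = 10000110
Binary: 10100100.10010110.00011011.10000110


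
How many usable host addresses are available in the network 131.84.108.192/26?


Host bits = 32 - 26 = 6
Total addresses = 2^6 = 64
Usable = total - 2 (network and broadcast)
Usable hosts: 62


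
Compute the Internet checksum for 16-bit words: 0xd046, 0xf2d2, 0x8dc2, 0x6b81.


Sum all words (with carry folding):
+ 0xd046 = 0xd046
+ 0xf2d2 = 0xc319
+ 0x8dc2 = 0x50dc
+ 0x6b81 = 0xbc5d
One's complement: ~0xbc5d
Checksum = 0x43a2


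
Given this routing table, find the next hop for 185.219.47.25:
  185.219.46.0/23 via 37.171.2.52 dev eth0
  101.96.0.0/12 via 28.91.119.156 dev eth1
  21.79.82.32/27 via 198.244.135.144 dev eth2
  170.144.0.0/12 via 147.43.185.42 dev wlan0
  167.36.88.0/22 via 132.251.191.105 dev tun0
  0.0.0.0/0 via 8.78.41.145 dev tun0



Longest prefix match for 185.219.47.25:
  /23 185.219.46.0: MATCH
  /12 101.96.0.0: no
  /27 21.79.82.32: no
  /12 170.144.0.0: no
  /22 167.36.88.0: no
  /0 0.0.0.0: MATCH
Selected: next-hop 37.171.2.52 via eth0 (matched /23)


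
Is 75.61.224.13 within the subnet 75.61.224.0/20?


Subnet network: 75.61.224.0
Test IP AND mask: 75.61.224.0
Yes, 75.61.224.13 is in 75.61.224.0/20


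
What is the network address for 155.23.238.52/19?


IP:   10011011.00010111.11101110.00110100
Mask: 11111111.11111111.11100000.00000000
AND operation:
Net:  10011011.00010111.11100000.00000000
Network: 155.23.224.0/19


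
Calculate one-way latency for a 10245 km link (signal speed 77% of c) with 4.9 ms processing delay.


Speed = 0.77 * 3e5 km/s = 231000 km/s
Propagation delay = 10245 / 231000 = 0.0444 s = 44.3506 ms
Processing delay = 4.9 ms
Total one-way latency = 49.2506 ms


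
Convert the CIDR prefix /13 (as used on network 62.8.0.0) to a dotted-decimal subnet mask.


/13 means 13 network bits, 19 host bits
Binary: 11111111111110000000000000000000
Mask: 255.248.0.0


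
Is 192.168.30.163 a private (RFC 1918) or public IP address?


RFC 1918 private ranges:
  10.0.0.0/8 (10.0.0.0 - 10.255.255.255)
  172.16.0.0/12 (172.16.0.0 - 172.31.255.255)
  192.168.0.0/16 (192.168.0.0 - 192.168.255.255)
Private (in 192.168.0.0/16)


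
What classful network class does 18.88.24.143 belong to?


First octet: 18
Binary: 00010010
0xxxxxxx -> Class A (1-126)
Class A, default mask 255.0.0.0 (/8)


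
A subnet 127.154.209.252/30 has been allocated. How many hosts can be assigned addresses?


Host bits = 32 - 30 = 2
Total addresses = 2^2 = 4
Usable = total - 2 (network and broadcast)
Usable hosts: 2


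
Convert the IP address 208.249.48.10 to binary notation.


208 = 11010000
249 = 11111001
48 = 00110000
10 = 00001010
Binary: 11010000.11111001.00110000.00001010


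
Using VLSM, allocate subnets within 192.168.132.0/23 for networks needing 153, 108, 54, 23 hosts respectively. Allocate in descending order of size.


153 hosts -> /24 (254 usable): 192.168.132.0/24
108 hosts -> /25 (126 usable): 192.168.133.0/25
54 hosts -> /26 (62 usable): 192.168.133.128/26
23 hosts -> /27 (30 usable): 192.168.133.192/27
Allocation: 192.168.132.0/24 (153 hosts, 254 usable); 192.168.133.0/25 (108 hosts, 126 usable); 192.168.133.128/26 (54 hosts, 62 usable); 192.168.133.192/27 (23 hosts, 30 usable)


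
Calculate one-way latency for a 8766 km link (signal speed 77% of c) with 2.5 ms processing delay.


Speed = 0.77 * 3e5 km/s = 231000 km/s
Propagation delay = 8766 / 231000 = 0.0379 s = 37.9481 ms
Processing delay = 2.5 ms
Total one-way latency = 40.4481 ms


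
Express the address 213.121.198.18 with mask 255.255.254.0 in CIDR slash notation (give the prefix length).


Binary: 11111111.11111111.11111110.00000000
Count leading 1s
Prefix: /23


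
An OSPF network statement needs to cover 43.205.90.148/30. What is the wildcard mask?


Subnet mask: 255.255.255.252
Wildcard = 255.255.255.255 - subnet mask
255 - 255 = 0
255 - 255 = 0
255 - 255 = 0
255 - 252 = 3
Wildcard: 0.0.0.3


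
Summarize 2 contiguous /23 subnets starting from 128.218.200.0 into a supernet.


Original prefix: /23
Number of subnets: 2 = 2^1
New prefix = 23 - 1 = 22
Supernet: 128.218.200.0/22


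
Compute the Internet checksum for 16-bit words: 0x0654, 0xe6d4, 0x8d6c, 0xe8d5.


Sum all words (with carry folding):
+ 0x0654 = 0x0654
+ 0xe6d4 = 0xed28
+ 0x8d6c = 0x7a95
+ 0xe8d5 = 0x636b
One's complement: ~0x636b
Checksum = 0x9c94


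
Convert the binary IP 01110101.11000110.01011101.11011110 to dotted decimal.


01110101 = 117
11000110 = 198
01011101 = 93
11011110 = 222
IP: 117.198.93.222


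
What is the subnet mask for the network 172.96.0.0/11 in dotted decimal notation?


/11 means 11 network bits, 21 host bits
Binary: 11111111111000000000000000000000
Mask: 255.224.0.0


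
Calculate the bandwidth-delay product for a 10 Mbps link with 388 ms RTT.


BDP = bandwidth * RTT
= 10 Mbps * 388 ms
= 10 * 1e6 * 388 / 1000 bits
= 3880000 bits
= 485000 bytes
= 473.6328 KB
BDP = 3880000 bits (485000 bytes)


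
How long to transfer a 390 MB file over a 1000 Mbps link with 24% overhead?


Effective throughput = 1000 * (1 - 24/100) = 760 Mbps
File size in Mb = 390 * 8 = 3120 Mb
Time = 3120 / 760
Time = 4.1053 seconds


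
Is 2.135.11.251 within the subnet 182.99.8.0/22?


Subnet network: 182.99.8.0
Test IP AND mask: 2.135.8.0
No, 2.135.11.251 is not in 182.99.8.0/22


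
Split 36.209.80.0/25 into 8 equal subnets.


New prefix = 25 + 3 = 28
Each subnet has 16 addresses
  36.209.80.0/28
  36.209.80.16/28
  36.209.80.32/28
  36.209.80.48/28
  36.209.80.64/28
  36.209.80.80/28
  36.209.80.96/28
  36.209.80.112/28
Subnets: 36.209.80.0/28, 36.209.80.16/28, 36.209.80.32/28, 36.209.80.48/28, 36.209.80.64/28, 36.209.80.80/28, 36.209.80.96/28, 36.209.80.112/28


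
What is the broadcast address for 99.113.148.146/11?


Network: 99.96.0.0/11
Host bits = 21
Set all host bits to 1:
Broadcast: 99.127.255.255


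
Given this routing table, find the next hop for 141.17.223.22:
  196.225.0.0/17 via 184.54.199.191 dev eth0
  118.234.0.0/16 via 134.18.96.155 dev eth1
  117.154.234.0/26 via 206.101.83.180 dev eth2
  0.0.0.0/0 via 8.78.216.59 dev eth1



Longest prefix match for 141.17.223.22:
  /17 196.225.0.0: no
  /16 118.234.0.0: no
  /26 117.154.234.0: no
  /0 0.0.0.0: MATCH
Selected: next-hop 8.78.216.59 via eth1 (matched /0)


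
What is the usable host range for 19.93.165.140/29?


Network: 19.93.165.136
Broadcast: 19.93.165.143
First usable = network + 1
Last usable = broadcast - 1
Range: 19.93.165.137 to 19.93.165.142


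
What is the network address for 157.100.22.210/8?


IP:   10011101.01100100.00010110.11010010
Mask: 11111111.00000000.00000000.00000000
AND operation:
Net:  10011101.00000000.00000000.00000000
Network: 157.0.0.0/8


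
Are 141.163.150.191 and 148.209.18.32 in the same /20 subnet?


Mask: 255.255.240.0
141.163.150.191 AND mask = 141.163.144.0
148.209.18.32 AND mask = 148.209.16.0
No, different subnets (141.163.144.0 vs 148.209.16.0)


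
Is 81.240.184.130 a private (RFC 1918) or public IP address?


RFC 1918 private ranges:
  10.0.0.0/8 (10.0.0.0 - 10.255.255.255)
  172.16.0.0/12 (172.16.0.0 - 172.31.255.255)
  192.168.0.0/16 (192.168.0.0 - 192.168.255.255)
Public (not in any RFC 1918 range)


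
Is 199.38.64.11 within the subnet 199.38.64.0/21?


Subnet network: 199.38.64.0
Test IP AND mask: 199.38.64.0
Yes, 199.38.64.11 is in 199.38.64.0/21


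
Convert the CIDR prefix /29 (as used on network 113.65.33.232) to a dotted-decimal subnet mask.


/29 means 29 network bits, 3 host bits
Binary: 11111111111111111111111111111000
Mask: 255.255.255.248


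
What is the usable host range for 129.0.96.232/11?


Network: 129.0.0.0
Broadcast: 129.31.255.255
First usable = network + 1
Last usable = broadcast - 1
Range: 129.0.0.1 to 129.31.255.254


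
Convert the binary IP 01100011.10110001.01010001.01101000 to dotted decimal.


01100011 = 99
10110001 = 177
01010001 = 81
01101000 = 104
IP: 99.177.81.104


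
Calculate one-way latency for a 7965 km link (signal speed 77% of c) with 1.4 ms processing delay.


Speed = 0.77 * 3e5 km/s = 231000 km/s
Propagation delay = 7965 / 231000 = 0.0345 s = 34.4805 ms
Processing delay = 1.4 ms
Total one-way latency = 35.8805 ms


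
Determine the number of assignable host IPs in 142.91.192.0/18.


Host bits = 32 - 18 = 14
Total addresses = 2^14 = 16384
Usable = total - 2 (network and broadcast)
Usable hosts: 16382


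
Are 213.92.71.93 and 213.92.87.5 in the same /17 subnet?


Mask: 255.255.128.0
213.92.71.93 AND mask = 213.92.0.0
213.92.87.5 AND mask = 213.92.0.0
Yes, same subnet (213.92.0.0)


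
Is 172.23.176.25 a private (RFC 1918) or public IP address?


RFC 1918 private ranges:
  10.0.0.0/8 (10.0.0.0 - 10.255.255.255)
  172.16.0.0/12 (172.16.0.0 - 172.31.255.255)
  192.168.0.0/16 (192.168.0.0 - 192.168.255.255)
Private (in 172.16.0.0/12)


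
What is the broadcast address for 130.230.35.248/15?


Network: 130.230.0.0/15
Host bits = 17
Set all host bits to 1:
Broadcast: 130.231.255.255


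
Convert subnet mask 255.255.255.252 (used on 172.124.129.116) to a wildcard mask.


Subnet mask: 255.255.255.252
Wildcard = 255.255.255.255 - subnet mask
255 - 255 = 0
255 - 255 = 0
255 - 255 = 0
255 - 252 = 3
Wildcard: 0.0.0.3


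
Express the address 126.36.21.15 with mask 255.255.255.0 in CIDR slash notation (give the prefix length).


Binary: 11111111.11111111.11111111.00000000
Count leading 1s
Prefix: /24


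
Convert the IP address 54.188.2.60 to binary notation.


54 = 00110110
188 = 10111100
2 = 00000010
60 = 00111100
Binary: 00110110.10111100.00000010.00111100


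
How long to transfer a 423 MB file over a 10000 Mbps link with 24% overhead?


Effective throughput = 10000 * (1 - 24/100) = 7600 Mbps
File size in Mb = 423 * 8 = 3384 Mb
Time = 3384 / 7600
Time = 0.4453 seconds


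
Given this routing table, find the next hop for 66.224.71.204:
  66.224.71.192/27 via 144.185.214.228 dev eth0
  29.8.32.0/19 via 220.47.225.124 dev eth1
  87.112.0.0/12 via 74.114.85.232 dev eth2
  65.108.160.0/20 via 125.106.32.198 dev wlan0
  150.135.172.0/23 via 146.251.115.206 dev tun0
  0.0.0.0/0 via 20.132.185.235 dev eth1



Longest prefix match for 66.224.71.204:
  /27 66.224.71.192: MATCH
  /19 29.8.32.0: no
  /12 87.112.0.0: no
  /20 65.108.160.0: no
  /23 150.135.172.0: no
  /0 0.0.0.0: MATCH
Selected: next-hop 144.185.214.228 via eth0 (matched /27)


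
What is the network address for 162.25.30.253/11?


IP:   10100010.00011001.00011110.11111101
Mask: 11111111.11100000.00000000.00000000
AND operation:
Net:  10100010.00000000.00000000.00000000
Network: 162.0.0.0/11


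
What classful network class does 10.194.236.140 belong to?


First octet: 10
Binary: 00001010
0xxxxxxx -> Class A (1-126)
Class A, default mask 255.0.0.0 (/8)


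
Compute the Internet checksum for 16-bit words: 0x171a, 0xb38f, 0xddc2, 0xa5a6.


Sum all words (with carry folding):
+ 0x171a = 0x171a
+ 0xb38f = 0xcaa9
+ 0xddc2 = 0xa86c
+ 0xa5a6 = 0x4e13
One's complement: ~0x4e13
Checksum = 0xb1ec


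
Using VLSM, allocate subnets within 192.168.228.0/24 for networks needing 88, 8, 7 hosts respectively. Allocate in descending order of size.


88 hosts -> /25 (126 usable): 192.168.228.0/25
8 hosts -> /28 (14 usable): 192.168.228.128/28
7 hosts -> /28 (14 usable): 192.168.228.144/28
Allocation: 192.168.228.0/25 (88 hosts, 126 usable); 192.168.228.128/28 (8 hosts, 14 usable); 192.168.228.144/28 (7 hosts, 14 usable)


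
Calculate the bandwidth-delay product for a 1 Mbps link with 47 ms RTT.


BDP = bandwidth * RTT
= 1 Mbps * 47 ms
= 1 * 1e6 * 47 / 1000 bits
= 47000 bits
= 5875 bytes
= 5.7373 KB
BDP = 47000 bits (5875 bytes)


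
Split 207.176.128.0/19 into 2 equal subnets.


New prefix = 19 + 1 = 20
Each subnet has 4096 addresses
  207.176.128.0/20
  207.176.144.0/20
Subnets: 207.176.128.0/20, 207.176.144.0/20


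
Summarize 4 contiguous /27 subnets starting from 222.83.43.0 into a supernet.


Original prefix: /27
Number of subnets: 4 = 2^2
New prefix = 27 - 2 = 25
Supernet: 222.83.43.0/25


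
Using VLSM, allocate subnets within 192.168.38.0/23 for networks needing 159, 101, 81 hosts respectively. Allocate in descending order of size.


159 hosts -> /24 (254 usable): 192.168.38.0/24
101 hosts -> /25 (126 usable): 192.168.39.0/25
81 hosts -> /25 (126 usable): 192.168.39.128/25
Allocation: 192.168.38.0/24 (159 hosts, 254 usable); 192.168.39.0/25 (101 hosts, 126 usable); 192.168.39.128/25 (81 hosts, 126 usable)


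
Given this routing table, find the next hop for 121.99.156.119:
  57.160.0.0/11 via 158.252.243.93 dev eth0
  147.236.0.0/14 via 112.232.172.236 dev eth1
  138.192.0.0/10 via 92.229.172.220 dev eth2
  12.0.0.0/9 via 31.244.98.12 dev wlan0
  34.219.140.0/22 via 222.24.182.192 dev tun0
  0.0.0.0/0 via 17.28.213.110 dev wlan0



Longest prefix match for 121.99.156.119:
  /11 57.160.0.0: no
  /14 147.236.0.0: no
  /10 138.192.0.0: no
  /9 12.0.0.0: no
  /22 34.219.140.0: no
  /0 0.0.0.0: MATCH
Selected: next-hop 17.28.213.110 via wlan0 (matched /0)


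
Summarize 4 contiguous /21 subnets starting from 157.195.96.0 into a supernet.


Original prefix: /21
Number of subnets: 4 = 2^2
New prefix = 21 - 2 = 19
Supernet: 157.195.96.0/19


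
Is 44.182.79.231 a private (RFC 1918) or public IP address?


RFC 1918 private ranges:
  10.0.0.0/8 (10.0.0.0 - 10.255.255.255)
  172.16.0.0/12 (172.16.0.0 - 172.31.255.255)
  192.168.0.0/16 (192.168.0.0 - 192.168.255.255)
Public (not in any RFC 1918 range)


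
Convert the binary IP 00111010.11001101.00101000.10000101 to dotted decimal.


00111010 = 58
11001101 = 205
00101000 = 40
10000101 = 133
IP: 58.205.40.133


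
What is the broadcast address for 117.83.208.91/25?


Network: 117.83.208.0/25
Host bits = 7
Set all host bits to 1:
Broadcast: 117.83.208.127


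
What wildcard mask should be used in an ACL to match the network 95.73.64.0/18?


Subnet mask: 255.255.192.0
Wildcard = 255.255.255.255 - subnet mask
255 - 255 = 0
255 - 255 = 0
255 - 192 = 63
255 - 0 = 255
Wildcard: 0.0.63.255


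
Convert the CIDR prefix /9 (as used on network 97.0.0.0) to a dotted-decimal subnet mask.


/9 means 9 network bits, 23 host bits
Binary: 11111111100000000000000000000000
Mask: 255.128.0.0


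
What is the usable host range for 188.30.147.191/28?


Network: 188.30.147.176
Broadcast: 188.30.147.191
First usable = network + 1
Last usable = broadcast - 1
Range: 188.30.147.177 to 188.30.147.190


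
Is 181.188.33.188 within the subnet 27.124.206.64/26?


Subnet network: 27.124.206.64
Test IP AND mask: 181.188.33.128
No, 181.188.33.188 is not in 27.124.206.64/26


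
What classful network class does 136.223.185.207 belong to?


First octet: 136
Binary: 10001000
10xxxxxx -> Class B (128-191)
Class B, default mask 255.255.0.0 (/16)


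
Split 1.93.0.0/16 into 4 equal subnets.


New prefix = 16 + 2 = 18
Each subnet has 16384 addresses
  1.93.0.0/18
  1.93.64.0/18
  1.93.128.0/18
  1.93.192.0/18
Subnets: 1.93.0.0/18, 1.93.64.0/18, 1.93.128.0/18, 1.93.192.0/18


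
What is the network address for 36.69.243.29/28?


IP:   00100100.01000101.11110011.00011101
Mask: 11111111.11111111.11111111.11110000
AND operation:
Net:  00100100.01000101.11110011.00010000
Network: 36.69.243.16/28


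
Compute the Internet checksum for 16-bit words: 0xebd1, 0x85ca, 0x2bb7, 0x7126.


Sum all words (with carry folding):
+ 0xebd1 = 0xebd1
+ 0x85ca = 0x719c
+ 0x2bb7 = 0x9d53
+ 0x7126 = 0x0e7a
One's complement: ~0x0e7a
Checksum = 0xf185


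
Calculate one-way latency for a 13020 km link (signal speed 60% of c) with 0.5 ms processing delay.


Speed = 0.6 * 3e5 km/s = 180000 km/s
Propagation delay = 13020 / 180000 = 0.0723 s = 72.3333 ms
Processing delay = 0.5 ms
Total one-way latency = 72.8333 ms


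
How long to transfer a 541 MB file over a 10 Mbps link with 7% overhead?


Effective throughput = 10 * (1 - 7/100) = 9.3 Mbps
File size in Mb = 541 * 8 = 4328 Mb
Time = 4328 / 9.3
Time = 465.3763 seconds


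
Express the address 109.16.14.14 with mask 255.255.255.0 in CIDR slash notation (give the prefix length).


Binary: 11111111.11111111.11111111.00000000
Count leading 1s
Prefix: /24


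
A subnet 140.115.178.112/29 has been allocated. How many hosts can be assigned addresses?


Host bits = 32 - 29 = 3
Total addresses = 2^3 = 8
Usable = total - 2 (network and broadcast)
Usable hosts: 6


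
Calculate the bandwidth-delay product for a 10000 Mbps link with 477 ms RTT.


BDP = bandwidth * RTT
= 10000 Mbps * 477 ms
= 10000 * 1e6 * 477 / 1000 bits
= 4770000000 bits
= 596250000 bytes
= 582275.3906 KB
BDP = 4770000000 bits (596250000 bytes)


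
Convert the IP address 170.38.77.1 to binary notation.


170 = 10101010
38 = 00100110
77 = 01001101
1 = 00000001
Binary: 10101010.00100110.01001101.00000001


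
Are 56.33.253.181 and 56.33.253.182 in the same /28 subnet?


Mask: 255.255.255.240
56.33.253.181 AND mask = 56.33.253.176
56.33.253.182 AND mask = 56.33.253.176
Yes, same subnet (56.33.253.176)


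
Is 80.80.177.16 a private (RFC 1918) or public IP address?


RFC 1918 private ranges:
  10.0.0.0/8 (10.0.0.0 - 10.255.255.255)
  172.16.0.0/12 (172.16.0.0 - 172.31.255.255)
  192.168.0.0/16 (192.168.0.0 - 192.168.255.255)
Public (not in any RFC 1918 range)


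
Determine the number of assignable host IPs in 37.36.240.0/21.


Host bits = 32 - 21 = 11
Total addresses = 2^11 = 2048
Usable = total - 2 (network and broadcast)
Usable hosts: 2046


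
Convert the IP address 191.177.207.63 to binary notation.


191 = 10111111
177 = 10110001
207 = 11001111
63 = 00111111
Binary: 10111111.10110001.11001111.00111111


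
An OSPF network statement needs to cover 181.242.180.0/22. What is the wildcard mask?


Subnet mask: 255.255.252.0
Wildcard = 255.255.255.255 - subnet mask
255 - 255 = 0
255 - 255 = 0
255 - 252 = 3
255 - 0 = 255
Wildcard: 0.0.3.255


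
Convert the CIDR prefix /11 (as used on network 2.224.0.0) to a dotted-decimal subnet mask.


/11 means 11 network bits, 21 host bits
Binary: 11111111111000000000000000000000
Mask: 255.224.0.0


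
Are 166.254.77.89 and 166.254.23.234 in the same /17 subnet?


Mask: 255.255.128.0
166.254.77.89 AND mask = 166.254.0.0
166.254.23.234 AND mask = 166.254.0.0
Yes, same subnet (166.254.0.0)


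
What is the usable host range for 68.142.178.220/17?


Network: 68.142.128.0
Broadcast: 68.142.255.255
First usable = network + 1
Last usable = broadcast - 1
Range: 68.142.128.1 to 68.142.255.254


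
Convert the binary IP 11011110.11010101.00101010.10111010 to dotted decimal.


11011110 = 222
11010101 = 213
00101010 = 42
10111010 = 186
IP: 222.213.42.186


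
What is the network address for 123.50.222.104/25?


IP:   01111011.00110010.11011110.01101000
Mask: 11111111.11111111.11111111.10000000
AND operation:
Net:  01111011.00110010.11011110.00000000
Network: 123.50.222.0/25


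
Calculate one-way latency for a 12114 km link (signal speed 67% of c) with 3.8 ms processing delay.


Speed = 0.67 * 3e5 km/s = 201000 km/s
Propagation delay = 12114 / 201000 = 0.0603 s = 60.2687 ms
Processing delay = 3.8 ms
Total one-way latency = 64.0687 ms


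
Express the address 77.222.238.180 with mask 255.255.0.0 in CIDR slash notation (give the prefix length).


Binary: 11111111.11111111.00000000.00000000
Count leading 1s
Prefix: /16


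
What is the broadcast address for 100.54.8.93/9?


Network: 100.0.0.0/9
Host bits = 23
Set all host bits to 1:
Broadcast: 100.127.255.255


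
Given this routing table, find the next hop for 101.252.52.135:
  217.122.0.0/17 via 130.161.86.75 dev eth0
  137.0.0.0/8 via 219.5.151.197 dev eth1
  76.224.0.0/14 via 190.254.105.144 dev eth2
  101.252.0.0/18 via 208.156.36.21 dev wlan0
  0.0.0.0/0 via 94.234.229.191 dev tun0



Longest prefix match for 101.252.52.135:
  /17 217.122.0.0: no
  /8 137.0.0.0: no
  /14 76.224.0.0: no
  /18 101.252.0.0: MATCH
  /0 0.0.0.0: MATCH
Selected: next-hop 208.156.36.21 via wlan0 (matched /18)


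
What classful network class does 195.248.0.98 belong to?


First octet: 195
Binary: 11000011
110xxxxx -> Class C (192-223)
Class C, default mask 255.255.255.0 (/24)


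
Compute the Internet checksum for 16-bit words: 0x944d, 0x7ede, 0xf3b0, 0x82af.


Sum all words (with carry folding):
+ 0x944d = 0x944d
+ 0x7ede = 0x132c
+ 0xf3b0 = 0x06dd
+ 0x82af = 0x898c
One's complement: ~0x898c
Checksum = 0x7673


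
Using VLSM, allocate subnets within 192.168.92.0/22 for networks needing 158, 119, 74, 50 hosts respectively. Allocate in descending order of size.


158 hosts -> /24 (254 usable): 192.168.92.0/24
119 hosts -> /25 (126 usable): 192.168.93.0/25
74 hosts -> /25 (126 usable): 192.168.93.128/25
50 hosts -> /26 (62 usable): 192.168.94.0/26
Allocation: 192.168.92.0/24 (158 hosts, 254 usable); 192.168.93.0/25 (119 hosts, 126 usable); 192.168.93.128/25 (74 hosts, 126 usable); 192.168.94.0/26 (50 hosts, 62 usable)


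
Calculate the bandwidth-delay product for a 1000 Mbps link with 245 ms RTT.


BDP = bandwidth * RTT
= 1000 Mbps * 245 ms
= 1000 * 1e6 * 245 / 1000 bits
= 245000000 bits
= 30625000 bytes
= 29907.2266 KB
BDP = 245000000 bits (30625000 bytes)


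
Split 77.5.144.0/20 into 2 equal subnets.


New prefix = 20 + 1 = 21
Each subnet has 2048 addresses
  77.5.144.0/21
  77.5.152.0/21
Subnets: 77.5.144.0/21, 77.5.152.0/21


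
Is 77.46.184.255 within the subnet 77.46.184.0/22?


Subnet network: 77.46.184.0
Test IP AND mask: 77.46.184.0
Yes, 77.46.184.255 is in 77.46.184.0/22


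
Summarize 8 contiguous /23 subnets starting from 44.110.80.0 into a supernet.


Original prefix: /23
Number of subnets: 8 = 2^3
New prefix = 23 - 3 = 20
Supernet: 44.110.80.0/20


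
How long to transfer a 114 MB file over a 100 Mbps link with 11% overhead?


Effective throughput = 100 * (1 - 11/100) = 89 Mbps
File size in Mb = 114 * 8 = 912 Mb
Time = 912 / 89
Time = 10.2472 seconds


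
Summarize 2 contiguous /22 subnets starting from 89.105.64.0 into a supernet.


Original prefix: /22
Number of subnets: 2 = 2^1
New prefix = 22 - 1 = 21
Supernet: 89.105.64.0/21


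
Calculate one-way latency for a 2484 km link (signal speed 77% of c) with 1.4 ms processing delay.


Speed = 0.77 * 3e5 km/s = 231000 km/s
Propagation delay = 2484 / 231000 = 0.0108 s = 10.7532 ms
Processing delay = 1.4 ms
Total one-way latency = 12.1532 ms


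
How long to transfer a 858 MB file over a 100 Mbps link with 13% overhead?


Effective throughput = 100 * (1 - 13/100) = 87 Mbps
File size in Mb = 858 * 8 = 6864 Mb
Time = 6864 / 87
Time = 78.8966 seconds


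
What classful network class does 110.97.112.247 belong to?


First octet: 110
Binary: 01101110
0xxxxxxx -> Class A (1-126)
Class A, default mask 255.0.0.0 (/8)


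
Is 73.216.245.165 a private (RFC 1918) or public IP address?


RFC 1918 private ranges:
  10.0.0.0/8 (10.0.0.0 - 10.255.255.255)
  172.16.0.0/12 (172.16.0.0 - 172.31.255.255)
  192.168.0.0/16 (192.168.0.0 - 192.168.255.255)
Public (not in any RFC 1918 range)


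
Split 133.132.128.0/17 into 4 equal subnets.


New prefix = 17 + 2 = 19
Each subnet has 8192 addresses
  133.132.128.0/19
  133.132.160.0/19
  133.132.192.0/19
  133.132.224.0/19
Subnets: 133.132.128.0/19, 133.132.160.0/19, 133.132.192.0/19, 133.132.224.0/19


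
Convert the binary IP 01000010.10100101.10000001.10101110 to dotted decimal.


01000010 = 66
10100101 = 165
10000001 = 129
10101110 = 174
IP: 66.165.129.174


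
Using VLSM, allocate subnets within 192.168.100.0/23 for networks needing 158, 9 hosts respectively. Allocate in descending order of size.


158 hosts -> /24 (254 usable): 192.168.100.0/24
9 hosts -> /28 (14 usable): 192.168.101.0/28
Allocation: 192.168.100.0/24 (158 hosts, 254 usable); 192.168.101.0/28 (9 hosts, 14 usable)


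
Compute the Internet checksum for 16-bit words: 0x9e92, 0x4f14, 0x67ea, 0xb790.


Sum all words (with carry folding):
+ 0x9e92 = 0x9e92
+ 0x4f14 = 0xeda6
+ 0x67ea = 0x5591
+ 0xb790 = 0x0d22
One's complement: ~0x0d22
Checksum = 0xf2dd


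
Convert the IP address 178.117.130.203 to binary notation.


178 = 10110010
117 = 01110101
130 = 10000010
203 = 11001011
Binary: 10110010.01110101.10000010.11001011


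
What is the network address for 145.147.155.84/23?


IP:   10010001.10010011.10011011.01010100
Mask: 11111111.11111111.11111110.00000000
AND operation:
Net:  10010001.10010011.10011010.00000000
Network: 145.147.154.0/23


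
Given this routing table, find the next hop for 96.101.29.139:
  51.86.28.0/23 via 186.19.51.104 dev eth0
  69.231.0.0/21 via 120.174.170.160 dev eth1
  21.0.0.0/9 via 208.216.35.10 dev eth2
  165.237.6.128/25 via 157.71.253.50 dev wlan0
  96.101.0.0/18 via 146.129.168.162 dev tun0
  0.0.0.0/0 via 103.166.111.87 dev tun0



Longest prefix match for 96.101.29.139:
  /23 51.86.28.0: no
  /21 69.231.0.0: no
  /9 21.0.0.0: no
  /25 165.237.6.128: no
  /18 96.101.0.0: MATCH
  /0 0.0.0.0: MATCH
Selected: next-hop 146.129.168.162 via tun0 (matched /18)


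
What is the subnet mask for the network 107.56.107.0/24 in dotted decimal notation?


/24 means 24 network bits, 8 host bits
Binary: 11111111111111111111111100000000
Mask: 255.255.255.0


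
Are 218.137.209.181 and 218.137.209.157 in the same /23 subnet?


Mask: 255.255.254.0
218.137.209.181 AND mask = 218.137.208.0
218.137.209.157 AND mask = 218.137.208.0
Yes, same subnet (218.137.208.0)


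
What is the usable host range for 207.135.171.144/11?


Network: 207.128.0.0
Broadcast: 207.159.255.255
First usable = network + 1
Last usable = broadcast - 1
Range: 207.128.0.1 to 207.159.255.254


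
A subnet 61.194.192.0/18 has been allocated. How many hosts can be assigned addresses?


Host bits = 32 - 18 = 14
Total addresses = 2^14 = 16384
Usable = total - 2 (network and broadcast)
Usable hosts: 16382


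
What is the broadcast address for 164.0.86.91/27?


Network: 164.0.86.64/27
Host bits = 5
Set all host bits to 1:
Broadcast: 164.0.86.95


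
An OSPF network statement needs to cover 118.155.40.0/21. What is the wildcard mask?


Subnet mask: 255.255.248.0
Wildcard = 255.255.255.255 - subnet mask
255 - 255 = 0
255 - 255 = 0
255 - 248 = 7
255 - 0 = 255
Wildcard: 0.0.7.255


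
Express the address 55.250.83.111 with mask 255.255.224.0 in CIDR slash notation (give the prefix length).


Binary: 11111111.11111111.11100000.00000000
Count leading 1s
Prefix: /19


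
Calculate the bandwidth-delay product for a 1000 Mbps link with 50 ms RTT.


BDP = bandwidth * RTT
= 1000 Mbps * 50 ms
= 1000 * 1e6 * 50 / 1000 bits
= 50000000 bits
= 6250000 bytes
= 6103.5156 KB
BDP = 50000000 bits (6250000 bytes)


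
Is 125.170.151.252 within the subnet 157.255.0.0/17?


Subnet network: 157.255.0.0
Test IP AND mask: 125.170.128.0
No, 125.170.151.252 is not in 157.255.0.0/17


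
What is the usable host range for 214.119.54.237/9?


Network: 214.0.0.0
Broadcast: 214.127.255.255
First usable = network + 1
Last usable = broadcast - 1
Range: 214.0.0.1 to 214.127.255.254


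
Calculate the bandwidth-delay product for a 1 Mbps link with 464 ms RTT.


BDP = bandwidth * RTT
= 1 Mbps * 464 ms
= 1 * 1e6 * 464 / 1000 bits
= 464000 bits
= 58000 bytes
= 56.6406 KB
BDP = 464000 bits (58000 bytes)


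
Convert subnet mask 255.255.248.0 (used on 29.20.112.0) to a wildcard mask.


Subnet mask: 255.255.248.0
Wildcard = 255.255.255.255 - subnet mask
255 - 255 = 0
255 - 255 = 0
255 - 248 = 7
255 - 0 = 255
Wildcard: 0.0.7.255


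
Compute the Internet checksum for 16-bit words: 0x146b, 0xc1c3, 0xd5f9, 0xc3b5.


Sum all words (with carry folding):
+ 0x146b = 0x146b
+ 0xc1c3 = 0xd62e
+ 0xd5f9 = 0xac28
+ 0xc3b5 = 0x6fde
One's complement: ~0x6fde
Checksum = 0x9021


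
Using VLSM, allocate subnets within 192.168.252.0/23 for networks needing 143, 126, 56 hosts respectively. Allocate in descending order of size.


143 hosts -> /24 (254 usable): 192.168.252.0/24
126 hosts -> /25 (126 usable): 192.168.253.0/25
56 hosts -> /26 (62 usable): 192.168.253.128/26
Allocation: 192.168.252.0/24 (143 hosts, 254 usable); 192.168.253.0/25 (126 hosts, 126 usable); 192.168.253.128/26 (56 hosts, 62 usable)


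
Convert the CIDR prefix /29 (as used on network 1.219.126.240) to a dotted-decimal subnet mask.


/29 means 29 network bits, 3 host bits
Binary: 11111111111111111111111111111000
Mask: 255.255.255.248


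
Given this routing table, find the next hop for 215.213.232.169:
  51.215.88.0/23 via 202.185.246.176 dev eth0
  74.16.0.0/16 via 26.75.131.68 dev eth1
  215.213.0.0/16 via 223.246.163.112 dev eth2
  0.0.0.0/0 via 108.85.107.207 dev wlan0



Longest prefix match for 215.213.232.169:
  /23 51.215.88.0: no
  /16 74.16.0.0: no
  /16 215.213.0.0: MATCH
  /0 0.0.0.0: MATCH
Selected: next-hop 223.246.163.112 via eth2 (matched /16)


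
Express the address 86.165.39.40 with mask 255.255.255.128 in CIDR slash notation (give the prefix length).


Binary: 11111111.11111111.11111111.10000000
Count leading 1s
Prefix: /25


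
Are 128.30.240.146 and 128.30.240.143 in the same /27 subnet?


Mask: 255.255.255.224
128.30.240.146 AND mask = 128.30.240.128
128.30.240.143 AND mask = 128.30.240.128
Yes, same subnet (128.30.240.128)


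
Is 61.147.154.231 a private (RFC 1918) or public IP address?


RFC 1918 private ranges:
  10.0.0.0/8 (10.0.0.0 - 10.255.255.255)
  172.16.0.0/12 (172.16.0.0 - 172.31.255.255)
  192.168.0.0/16 (192.168.0.0 - 192.168.255.255)
Public (not in any RFC 1918 range)


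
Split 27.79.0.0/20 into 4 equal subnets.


New prefix = 20 + 2 = 22
Each subnet has 1024 addresses
  27.79.0.0/22
  27.79.4.0/22
  27.79.8.0/22
  27.79.12.0/22
Subnets: 27.79.0.0/22, 27.79.4.0/22, 27.79.8.0/22, 27.79.12.0/22


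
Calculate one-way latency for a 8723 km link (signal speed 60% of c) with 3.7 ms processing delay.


Speed = 0.6 * 3e5 km/s = 180000 km/s
Propagation delay = 8723 / 180000 = 0.0485 s = 48.4611 ms
Processing delay = 3.7 ms
Total one-way latency = 52.1611 ms


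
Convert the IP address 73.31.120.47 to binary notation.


73 = 01001001
31 = 00011111
120 = 01111000
47 = 00101111
Binary: 01001001.00011111.01111000.00101111


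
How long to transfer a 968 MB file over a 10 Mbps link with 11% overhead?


Effective throughput = 10 * (1 - 11/100) = 8.9 Mbps
File size in Mb = 968 * 8 = 7744 Mb
Time = 7744 / 8.9
Time = 870.1124 seconds


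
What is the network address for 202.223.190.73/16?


IP:   11001010.11011111.10111110.01001001
Mask: 11111111.11111111.00000000.00000000
AND operation:
Net:  11001010.11011111.00000000.00000000
Network: 202.223.0.0/16


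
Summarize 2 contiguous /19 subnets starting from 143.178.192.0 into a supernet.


Original prefix: /19
Number of subnets: 2 = 2^1
New prefix = 19 - 1 = 18
Supernet: 143.178.192.0/18


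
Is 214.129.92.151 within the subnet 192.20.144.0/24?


Subnet network: 192.20.144.0
Test IP AND mask: 214.129.92.0
No, 214.129.92.151 is not in 192.20.144.0/24


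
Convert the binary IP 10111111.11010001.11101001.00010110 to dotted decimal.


10111111 = 191
11010001 = 209
11101001 = 233
00010110 = 22
IP: 191.209.233.22


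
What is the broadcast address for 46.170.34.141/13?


Network: 46.168.0.0/13
Host bits = 19
Set all host bits to 1:
Broadcast: 46.175.255.255


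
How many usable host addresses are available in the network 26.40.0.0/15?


Host bits = 32 - 15 = 17
Total addresses = 2^17 = 131072
Usable = total - 2 (network and broadcast)
Usable hosts: 131070


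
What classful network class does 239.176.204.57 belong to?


First octet: 239
Binary: 11101111
1110xxxx -> Class D (224-239)
Class D (multicast), default mask N/A


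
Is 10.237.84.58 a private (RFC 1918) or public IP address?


RFC 1918 private ranges:
  10.0.0.0/8 (10.0.0.0 - 10.255.255.255)
  172.16.0.0/12 (172.16.0.0 - 172.31.255.255)
  192.168.0.0/16 (192.168.0.0 - 192.168.255.255)
Private (in 10.0.0.0/8)


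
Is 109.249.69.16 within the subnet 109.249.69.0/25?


Subnet network: 109.249.69.0
Test IP AND mask: 109.249.69.0
Yes, 109.249.69.16 is in 109.249.69.0/25


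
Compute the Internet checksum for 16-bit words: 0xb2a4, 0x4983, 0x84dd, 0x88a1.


Sum all words (with carry folding):
+ 0xb2a4 = 0xb2a4
+ 0x4983 = 0xfc27
+ 0x84dd = 0x8105
+ 0x88a1 = 0x09a7
One's complement: ~0x09a7
Checksum = 0xf658


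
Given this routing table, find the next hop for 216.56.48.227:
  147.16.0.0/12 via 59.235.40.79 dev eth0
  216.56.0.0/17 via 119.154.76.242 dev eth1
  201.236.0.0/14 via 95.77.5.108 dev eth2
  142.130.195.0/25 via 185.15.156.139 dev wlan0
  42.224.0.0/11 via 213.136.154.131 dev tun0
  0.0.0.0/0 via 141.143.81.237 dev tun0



Longest prefix match for 216.56.48.227:
  /12 147.16.0.0: no
  /17 216.56.0.0: MATCH
  /14 201.236.0.0: no
  /25 142.130.195.0: no
  /11 42.224.0.0: no
  /0 0.0.0.0: MATCH
Selected: next-hop 119.154.76.242 via eth1 (matched /17)
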